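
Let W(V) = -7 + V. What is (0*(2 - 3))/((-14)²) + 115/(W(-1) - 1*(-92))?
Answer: 115/84 ≈ 1.3690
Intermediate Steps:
(0*(2 - 3))/((-14)²) + 115/(W(-1) - 1*(-92)) = (0*(2 - 3))/((-14)²) + 115/((-7 - 1) - 1*(-92)) = (0*(-1))/196 + 115/(-8 + 92) = 0*(1/196) + 115/84 = 0 + 115*(1/84) = 0 + 115/84 = 115/84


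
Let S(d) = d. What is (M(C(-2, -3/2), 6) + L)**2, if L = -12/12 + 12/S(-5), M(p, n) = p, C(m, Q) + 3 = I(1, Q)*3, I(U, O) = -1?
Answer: 2209/25 ≈ 88.360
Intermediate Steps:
C(m, Q) = -6 (C(m, Q) = -3 - 1*3 = -3 - 3 = -6)
L = -17/5 (L = -12/12 + 12/(-5) = -12*1/12 + 12*(-1/5) = -1 - 12/5 = -17/5 ≈ -3.4000)
(M(C(-2, -3/2), 6) + L)**2 = (-6 - 17/5)**2 = (-47/5)**2 = 2209/25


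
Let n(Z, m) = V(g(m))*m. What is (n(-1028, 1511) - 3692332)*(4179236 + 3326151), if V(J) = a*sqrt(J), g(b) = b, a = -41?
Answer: -27712380592484 - 464966230037*sqrt(1511) ≈ -4.5786e+13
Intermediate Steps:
V(J) = -41*sqrt(J)
n(Z, m) = -41*m**(3/2) (n(Z, m) = (-41*sqrt(m))*m = -41*m**(3/2))
(n(-1028, 1511) - 3692332)*(4179236 + 3326151) = (-61951*sqrt(1511) - 3692332)*(4179236 + 3326151) = (-61951*sqrt(1511) - 3692332)*7505387 = (-3692332 - 61951*sqrt(1511))*7505387 = -27712380592484 - 464966230037*sqrt(1511)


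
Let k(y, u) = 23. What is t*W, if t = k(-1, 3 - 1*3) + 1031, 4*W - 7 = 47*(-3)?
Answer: -35309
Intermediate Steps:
W = -67/2 (W = 7/4 + (47*(-3))/4 = 7/4 + (¼)*(-141) = 7/4 - 141/4 = -67/2 ≈ -33.500)
t = 1054 (t = 23 + 1031 = 1054)
t*W = 1054*(-67/2) = -35309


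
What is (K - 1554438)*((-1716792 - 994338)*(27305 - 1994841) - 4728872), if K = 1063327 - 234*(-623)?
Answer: -1842068160986059832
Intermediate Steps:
K = 1209109 (K = 1063327 - 1*(-145782) = 1063327 + 145782 = 1209109)
(K - 1554438)*((-1716792 - 994338)*(27305 - 1994841) - 4728872) = (1209109 - 1554438)*((-1716792 - 994338)*(27305 - 1994841) - 4728872) = -345329*(-2711130*(-1967536) - 4728872) = -345329*(5334245875680 - 4728872) = -345329*5334241146808 = -1842068160986059832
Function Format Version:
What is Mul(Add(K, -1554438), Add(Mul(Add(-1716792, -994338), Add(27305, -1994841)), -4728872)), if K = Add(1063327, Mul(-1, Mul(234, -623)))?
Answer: -1842068160986059832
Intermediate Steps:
K = 1209109 (K = Add(1063327, Mul(-1, -145782)) = Add(1063327, 145782) = 1209109)
Mul(Add(K, -1554438), Add(Mul(Add(-1716792, -994338), Add(27305, -1994841)), -4728872)) = Mul(Add(1209109, -1554438), Add(Mul(Add(-1716792, -994338), Add(27305, -1994841)), -4728872)) = Mul(-345329, Add(Mul(-2711130, -1967536), -4728872)) = Mul(-345329, Add(5334245875680, -4728872)) = Mul(-345329, 5334241146808) = -1842068160986059832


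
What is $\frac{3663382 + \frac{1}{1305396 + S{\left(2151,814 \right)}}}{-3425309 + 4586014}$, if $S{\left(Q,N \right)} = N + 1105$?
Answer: $\frac{4789194239331}{1517407057075} \approx 3.1562$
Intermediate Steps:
$S{\left(Q,N \right)} = 1105 + N$
$\frac{3663382 + \frac{1}{1305396 + S{\left(2151,814 \right)}}}{-3425309 + 4586014} = \frac{3663382 + \frac{1}{1305396 + \left(1105 + 814\right)}}{-3425309 + 4586014} = \frac{3663382 + \frac{1}{1305396 + 1919}}{1160705} = \left(3663382 + \frac{1}{1307315}\right) \frac{1}{1160705} = \frac{4789194239331}{1307315} \cdot \frac{1}{1160705} = \frac{4789194239331}{1517407057075}$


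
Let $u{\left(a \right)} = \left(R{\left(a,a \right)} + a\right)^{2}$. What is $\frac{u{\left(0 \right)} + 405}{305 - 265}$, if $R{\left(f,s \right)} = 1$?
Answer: $\frac{203}{20} \approx 10.15$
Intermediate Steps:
$u{\left(a \right)} = \left(1 + a\right)^{2}$
$\frac{u{\left(0 \right)} + 405}{305 - 265} = \frac{\left(1 + 0\right)^{2} + 405}{305 - 265} = \frac{1^{2} + 405}{40} = \left(1 + 405\right) \frac{1}{40} = 406 \cdot \frac{1}{40} = \frac{203}{20}$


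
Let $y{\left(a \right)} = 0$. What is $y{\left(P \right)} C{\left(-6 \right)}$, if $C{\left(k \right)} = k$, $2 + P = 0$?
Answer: $0$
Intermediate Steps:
$P = -2$ ($P = -2 + 0 = -2$)
$y{\left(P \right)} C{\left(-6 \right)} = 0 \left(-6\right) = 0$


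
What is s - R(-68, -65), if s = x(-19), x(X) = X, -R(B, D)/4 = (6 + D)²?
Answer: 13905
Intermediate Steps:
R(B, D) = -4*(6 + D)²
s = -19
s - R(-68, -65) = -19 - (-4)*(6 - 65)² = -19 - (-4)*(-59)² = -19 - (-4)*3481 = -19 - 1*(-13924) = -19 + 13924 = 13905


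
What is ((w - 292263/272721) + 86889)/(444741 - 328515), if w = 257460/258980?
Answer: 102281707205809/136815987159918 ≈ 0.74759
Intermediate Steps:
w = 12873/12949 (w = 257460*(1/258980) = 12873/12949 ≈ 0.99413)
((w - 292263/272721) + 86889)/(444741 - 328515) = ((12873/12949 - 292263/272721) + 86889)/(444741 - 328515) = ((12873/12949 - 292263*1/272721) + 86889)/116226 = ((12873/12949 - 97421/90907) + 86889)*(1/116226) = (-91258718/1177154743 + 86889)*(1/116226) = (102281707205809/1177154743)*(1/116226) = 102281707205809/136815987159918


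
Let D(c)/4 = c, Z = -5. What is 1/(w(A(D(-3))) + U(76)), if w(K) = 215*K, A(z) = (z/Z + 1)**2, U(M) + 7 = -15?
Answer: 5/12317 ≈ 0.00040594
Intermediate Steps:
U(M) = -22 (U(M) = -7 - 15 = -22)
D(c) = 4*c
A(z) = (1 - z/5)**2 (A(z) = (z/(-5) + 1)**2 = (-z/5 + 1)**2 = (1 - z/5)**2)
1/(w(A(D(-3))) + U(76)) = 1/(215*((-5 + 4*(-3))**2/25) - 22) = 1/(215*((-5 - 12)**2/25) - 22) = 1/(215*((1/25)*(-17)**2) - 22) = 1/(215*((1/25)*289) - 22) = 1/(215*(289/25) - 22) = 1/(12427/5 - 22) = 1/(12317/5) = 5/12317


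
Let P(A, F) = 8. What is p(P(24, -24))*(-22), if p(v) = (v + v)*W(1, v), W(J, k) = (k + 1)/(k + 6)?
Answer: -1584/7 ≈ -226.29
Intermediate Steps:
W(J, k) = (1 + k)/(6 + k)
p(v) = 2*v*(1 + v)/(6 + v) (p(v) = (v + v)*((1 + v)/(6 + v)) = (2*v)*((1 + v)/(6 + v)) = 2*v*(1 + v)/(6 + v))
p(P(24, -24))*(-22) = (2*8*(1 + 8)/(6 + 8))*(-22) = (2*8*9/14)*(-22) = (2*8*(1/14)*9)*(-22) = (72/7)*(-22) = -1584/7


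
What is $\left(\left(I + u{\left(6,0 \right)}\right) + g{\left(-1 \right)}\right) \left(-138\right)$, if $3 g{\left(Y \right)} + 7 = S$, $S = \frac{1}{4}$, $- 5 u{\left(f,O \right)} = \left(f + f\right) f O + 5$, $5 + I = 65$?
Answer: $- \frac{15663}{2} \approx -7831.5$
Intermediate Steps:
$I = 60$ ($I = -5 + 65 = 60$)
$u{\left(f,O \right)} = -1 - \frac{2 O f^{2}}{5}$ ($u{\left(f,O \right)} = - \frac{\left(f + f\right) f O + 5}{5} = - \frac{2 f f O + 5}{5} = - \frac{2 f^{2} O + 5}{5} = - \frac{2 O f^{2} + 5}{5} = - \frac{5 + 2 O f^{2}}{5} = -1 - \frac{2 O f^{2}}{5}$)
$S = \frac{1}{4} \approx 0.25$
$g{\left(Y \right)} = - \frac{9}{4}$ ($g{\left(Y \right)} = - \frac{7}{3} + \frac{1}{3} \cdot \frac{1}{4} = - \frac{7}{3} + \frac{1}{12} = - \frac{9}{4}$)
$\left(\left(I + u{\left(6,0 \right)}\right) + g{\left(-1 \right)}\right) \left(-138\right) = \left(\left(60 - \left(1 + 0 \cdot 6^{2}\right)\right) - \frac{9}{4}\right) \left(-138\right) = \left(\left(60 - \left(1 + 0 \cdot 36\right)\right) - \frac{9}{4}\right) \left(-138\right) = \left(\left(60 + \left(-1 + 0\right)\right) - \frac{9}{4}\right) \left(-138\right) = \left(\left(60 - 1\right) - \frac{9}{4}\right) \left(-138\right) = \left(59 - \frac{9}{4}\right) \left(-138\right) = \frac{227}{4} \left(-138\right) = - \frac{15663}{2}$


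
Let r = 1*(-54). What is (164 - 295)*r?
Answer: 7074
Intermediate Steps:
r = -54
(164 - 295)*r = (164 - 295)*(-54) = -131*(-54) = 7074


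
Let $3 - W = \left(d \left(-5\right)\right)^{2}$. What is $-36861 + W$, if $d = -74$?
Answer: $-173758$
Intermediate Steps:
$W = -136897$ ($W = 3 - \left(\left(-74\right) \left(-5\right)\right)^{2} = 3 - 370^{2} = 3 - 136900 = -136897$)
$-36861 + W = -36861 - 136897 = -173758$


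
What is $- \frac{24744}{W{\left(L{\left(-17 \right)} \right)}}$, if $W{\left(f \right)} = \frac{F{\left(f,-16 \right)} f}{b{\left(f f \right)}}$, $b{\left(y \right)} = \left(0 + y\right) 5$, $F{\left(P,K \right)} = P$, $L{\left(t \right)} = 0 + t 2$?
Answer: $-123720$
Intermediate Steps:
$L{\left(t \right)} = 2 t$ ($L{\left(t \right)} = 0 + 2 t = 2 t$)
$b{\left(y \right)} = 5 y$ ($b{\left(y \right)} = y 5 = 5 y$)
$W{\left(f \right)} = \frac{1}{5}$ ($W{\left(f \right)} = \frac{f f}{5 f f} = \frac{f^{2}}{5 f^{2}} = f^{2} \frac{1}{5 f^{2}} = \frac{1}{5}$)
$- \frac{24744}{W{\left(L{\left(-17 \right)} \right)}} = - 24744 \frac{1}{\frac{1}{5}} = \left(-24744\right) 5 = -123720$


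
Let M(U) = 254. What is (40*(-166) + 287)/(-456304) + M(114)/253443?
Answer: 1726024595/115647054672 ≈ 0.014925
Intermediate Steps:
(40*(-166) + 287)/(-456304) + M(114)/253443 = (40*(-166) + 287)/(-456304) + 254/253443 = (-6640 + 287)*(-1/456304) + 254*(1/253443) = -6353*(-1/456304) + 254/253443 = 6353/456304 + 254/253443 = 1726024595/115647054672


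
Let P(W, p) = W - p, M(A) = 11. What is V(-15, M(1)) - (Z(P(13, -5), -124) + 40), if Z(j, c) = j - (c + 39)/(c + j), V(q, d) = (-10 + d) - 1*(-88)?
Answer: 3371/106 ≈ 31.802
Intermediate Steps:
V(q, d) = 78 + d (V(q, d) = (-10 + d) + 88 = 78 + d)
Z(j, c) = j - (39 + c)/(c + j)
V(-15, M(1)) - (Z(P(13, -5), -124) + 40) = (78 + 11) - ((-39 + (13 - 1*(-5))**2 - 1*(-124) - 124*(13 - 1*(-5)))/(-124 + (13 - 1*(-5))) + 40) = 89 - ((-39 + (13 + 5)**2 + 124 - 124*(13 + 5))/(-124 + (13 + 5)) + 40) = 89 - ((-39 + 18**2 + 124 - 124*18)/(-124 + 18) + 40) = 89 - ((-39 + 324 + 124 - 2232)/(-106) + 40) = 89 - (-1/106*(-1823) + 40) = 89 - (1823/106 + 40) = 89 - 1*6063/106 = 89 - 6063/106 = 3371/106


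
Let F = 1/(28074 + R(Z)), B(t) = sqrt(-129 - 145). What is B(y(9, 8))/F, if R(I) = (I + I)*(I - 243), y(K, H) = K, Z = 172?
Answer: 3650*I*sqrt(274) ≈ 60418.0*I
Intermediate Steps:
B(t) = I*sqrt(274) (B(t) = sqrt(-274) = I*sqrt(274))
R(I) = 2*I*(-243 + I) (R(I) = (2*I)*(-243 + I) = 2*I*(-243 + I))
F = 1/3650 (F = 1/(28074 + 2*172*(-243 + 172)) = 1/(28074 + 2*172*(-71)) = 1/(28074 - 24424) = 1/3650 ≈ 0.00027397)
B(y(9, 8))/F = (I*sqrt(274))/(1/3650) = (I*sqrt(274))*3650 = 3650*I*sqrt(274)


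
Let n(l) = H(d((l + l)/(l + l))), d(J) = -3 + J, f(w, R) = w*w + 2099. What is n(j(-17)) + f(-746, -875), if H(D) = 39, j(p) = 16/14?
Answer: 558654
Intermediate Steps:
j(p) = 8/7 (j(p) = 16*(1/14) = 8/7)
f(w, R) = 2099 + w² (f(w, R) = w² + 2099 = 2099 + w²)
n(l) = 39
n(j(-17)) + f(-746, -875) = 39 + (2099 + (-746)²) = 39 + (2099 + 556516) = 39 + 558615 = 558654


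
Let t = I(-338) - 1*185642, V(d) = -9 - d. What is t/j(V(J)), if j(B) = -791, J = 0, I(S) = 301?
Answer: 185341/791 ≈ 234.31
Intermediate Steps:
t = -185341 (t = 301 - 1*185642 = 301 - 185642 = -185341)
t/j(V(J)) = -185341/(-791) = -185341*(-1/791) = 185341/791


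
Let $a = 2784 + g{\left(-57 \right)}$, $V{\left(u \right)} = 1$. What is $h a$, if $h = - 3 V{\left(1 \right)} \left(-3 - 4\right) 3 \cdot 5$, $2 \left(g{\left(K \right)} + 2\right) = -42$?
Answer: $869715$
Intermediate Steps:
$g{\left(K \right)} = -23$ ($g{\left(K \right)} = -2 + \frac{1}{2} \left(-42\right) = -2 - 21 = -23$)
$a = 2761$ ($a = 2784 - 23 = 2761$)
$h = 315$ ($h = - 3 \cdot 1 \left(-3 - 4\right) 3 \cdot 5 = - 3 \cdot 1 \left(-7\right) 3 \cdot 5 = - 3 \left(\left(-7\right) 3\right) 5 = \left(-3\right) \left(-21\right) 5 = 63 \cdot 5 = 315$)
$h a = 315 \cdot 2761 = 869715$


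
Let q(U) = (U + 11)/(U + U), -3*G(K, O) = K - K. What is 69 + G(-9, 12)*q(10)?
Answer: 69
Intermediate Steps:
G(K, O) = 0 (G(K, O) = -(K - K)/3 = -⅓*0 = 0)
q(U) = (11 + U)/(2*U) (q(U) = (11 + U)/((2*U)) = (11 + U)*(1/(2*U)) = (11 + U)/(2*U))
69 + G(-9, 12)*q(10) = 69 + 0*((½)*(11 + 10)/10) = 69 + 0*((½)*(⅒)*21) = 69 + 0*(21/20) = 69 + 0 = 69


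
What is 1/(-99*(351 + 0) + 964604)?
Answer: 1/929855 ≈ 1.0754e-6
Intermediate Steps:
1/(-99*(351 + 0) + 964604) = 1/(-99*351 + 964604) = 1/(-34749 + 964604) = 1/929855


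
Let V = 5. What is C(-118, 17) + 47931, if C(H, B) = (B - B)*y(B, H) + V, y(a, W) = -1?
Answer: 47936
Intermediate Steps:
C(H, B) = 5 (C(H, B) = (B - B)*(-1) + 5 = 0*(-1) + 5 = 0 + 5 = 5)
C(-118, 17) + 47931 = 5 + 47931 = 47936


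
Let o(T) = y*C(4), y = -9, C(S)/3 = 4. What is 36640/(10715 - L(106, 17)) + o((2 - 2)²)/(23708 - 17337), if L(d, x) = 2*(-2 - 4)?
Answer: 232274924/68341717 ≈ 3.3987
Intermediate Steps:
C(S) = 12 (C(S) = 3*4 = 12)
L(d, x) = -12 (L(d, x) = 2*(-6) = -12)
o(T) = -108 (o(T) = -9*12 = -108)
36640/(10715 - L(106, 17)) + o((2 - 2)²)/(23708 - 17337) = 36640/(10715 - 1*(-12)) - 108/(23708 - 17337) = 36640/(10715 + 12) - 108/6371 = 36640/10727 - 108*1/6371 = 36640*(1/10727) - 108/6371 = 36640/10727 - 108/6371 = 232274924/68341717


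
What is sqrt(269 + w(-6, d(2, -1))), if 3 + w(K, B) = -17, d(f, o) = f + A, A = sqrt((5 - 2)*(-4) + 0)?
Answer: sqrt(249) ≈ 15.780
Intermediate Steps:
A = 2*I*sqrt(3) (A = sqrt(3*(-4) + 0) = sqrt(-12 + 0) = sqrt(-12) = 2*I*sqrt(3) ≈ 3.4641*I)
d(f, o) = f + 2*I*sqrt(3)
w(K, B) = -20 (w(K, B) = -3 - 17 = -20)
sqrt(269 + w(-6, d(2, -1))) = sqrt(269 - 20) = sqrt(249)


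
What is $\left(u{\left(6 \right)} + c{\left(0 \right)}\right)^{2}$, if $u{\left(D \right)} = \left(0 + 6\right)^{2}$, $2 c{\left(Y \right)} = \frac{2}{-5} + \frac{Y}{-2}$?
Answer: $\frac{32041}{25} \approx 1281.6$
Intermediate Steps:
$c{\left(Y \right)} = - \frac{1}{5} - \frac{Y}{4}$ ($c{\left(Y \right)} = \frac{\frac{2}{-5} + \frac{Y}{-2}}{2} = \frac{2 \left(- \frac{1}{5}\right) + Y \left(- \frac{1}{2}\right)}{2} = \frac{- \frac{2}{5} - \frac{Y}{2}}{2} = - \frac{1}{5} - \frac{Y}{4}$)
$u{\left(D \right)} = 36$ ($u{\left(D \right)} = 6^{2} = 36$)
$\left(u{\left(6 \right)} + c{\left(0 \right)}\right)^{2} = \left(36 - \frac{1}{5}\right)^{2} = \left(\frac{179}{5}\right)^{2} = \frac{32041}{25}$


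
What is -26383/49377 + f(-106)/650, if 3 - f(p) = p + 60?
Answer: -14729477/32095050 ≈ -0.45893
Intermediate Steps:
f(p) = -57 - p (f(p) = 3 - (p + 60) = 3 - (60 + p) = 3 + (-60 - p) = -57 - p)
-26383/49377 + f(-106)/650 = -26383/49377 + (-57 - 1*(-106))/650 = -26383*1/49377 + (-57 + 106)*(1/650) = -26383/49377 + 49*(1/650) = -26383/49377 + 49/650 = -14729477/32095050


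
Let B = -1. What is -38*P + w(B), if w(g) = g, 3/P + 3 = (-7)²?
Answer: -80/23 ≈ -3.4783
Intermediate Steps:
P = 3/46 (P = 3/(-3 + (-7)²) = 3/(-3 + 49) = 3/46 ≈ 0.065217)
-38*P + w(B) = -38*3/46 - 1 = -57/23 - 1 = -80/23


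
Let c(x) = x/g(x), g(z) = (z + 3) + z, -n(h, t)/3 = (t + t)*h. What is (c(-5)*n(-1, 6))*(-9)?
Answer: -1620/7 ≈ -231.43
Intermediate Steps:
n(h, t) = -6*h*t (n(h, t) = -3*(t + t)*h = -3*2*t*h = -6*h*t)
g(z) = 3 + 2*z (g(z) = (3 + z) + z = 3 + 2*z)
c(x) = x/(3 + 2*x)
(c(-5)*n(-1, 6))*(-9) = ((-5/(3 + 2*(-5)))*(-6*(-1)*6))*(-9) = (-5/(3 - 10)*36)*(-9) = (-5/(-7)*36)*(-9) = (-5*(-⅐)*36)*(-9) = ((5/7)*36)*(-9) = (180/7)*(-9) = -1620/7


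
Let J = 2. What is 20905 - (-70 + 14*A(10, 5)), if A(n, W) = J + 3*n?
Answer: 20527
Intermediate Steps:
A(n, W) = 2 + 3*n
20905 - (-70 + 14*A(10, 5)) = 20905 - (-70 + 14*(2 + 3*10)) = 20905 - (-70 + 14*(2 + 30)) = 20905 - (-70 + 14*32) = 20905 - (-70 + 448) = 20905 - 1*378 = 20905 - 378 = 20527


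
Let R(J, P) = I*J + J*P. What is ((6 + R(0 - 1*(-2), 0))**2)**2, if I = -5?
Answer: 256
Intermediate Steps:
R(J, P) = -5*J + J*P
((6 + R(0 - 1*(-2), 0))**2)**2 = ((6 + (0 - 1*(-2))*(-5 + 0))**2)**2 = ((6 + (0 + 2)*(-5))**2)**2 = ((6 + 2*(-5))**2)**2 = ((6 - 10)**2)**2 = ((-4)**2)**2 = 16**2 = 256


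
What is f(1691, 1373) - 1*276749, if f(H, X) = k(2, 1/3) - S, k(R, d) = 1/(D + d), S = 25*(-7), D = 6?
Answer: -5254903/19 ≈ -2.7657e+5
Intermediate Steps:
S = -175
k(R, d) = 1/(6 + d)
f(H, X) = 3328/19 (f(H, X) = 1/(6 + 1/3) - 1*(-175) = 1/(6 + 1/3) + 175 = 1/(19/3) + 175 = 3/19 + 175 = 3328/19)
f(1691, 1373) - 1*276749 = 3328/19 - 1*276749 = 3328/19 - 276749 = -5254903/19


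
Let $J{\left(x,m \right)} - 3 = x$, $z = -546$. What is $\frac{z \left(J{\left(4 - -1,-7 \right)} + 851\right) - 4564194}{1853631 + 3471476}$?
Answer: $- \frac{5033208}{5325107} \approx -0.94518$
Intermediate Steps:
$J{\left(x,m \right)} = 3 + x$
$\frac{z \left(J{\left(4 - -1,-7 \right)} + 851\right) - 4564194}{1853631 + 3471476} = \frac{- 546 \left(\left(3 + \left(4 - -1\right)\right) + 851\right) - 4564194}{1853631 + 3471476} = \frac{- 546 \left(\left(3 + \left(4 + 1\right)\right) + 851\right) - 4564194}{5325107} = \left(- 546 \left(\left(3 + 5\right) + 851\right) - 4564194\right) \frac{1}{5325107} = \left(- 546 \left(8 + 851\right) - 4564194\right) \frac{1}{5325107} = \left(\left(-546\right) 859 - 4564194\right) \frac{1}{5325107} = \left(-469014 - 4564194\right) \frac{1}{5325107} = \left(-5033208\right) \frac{1}{5325107} = - \frac{5033208}{5325107}$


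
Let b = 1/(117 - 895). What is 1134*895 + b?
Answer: 789615539/778 ≈ 1.0149e+6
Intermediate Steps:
b = -1/778 (b = 1/(-778) = -1/778 ≈ -0.0012853)
1134*895 + b = 1134*895 - 1/778 = 1014930 - 1/778 = 789615539/778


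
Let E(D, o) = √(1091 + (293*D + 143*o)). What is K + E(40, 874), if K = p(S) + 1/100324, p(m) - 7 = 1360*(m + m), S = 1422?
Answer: 388037882429/100324 + √137793 ≈ 3.8682e+6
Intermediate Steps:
p(m) = 7 + 2720*m (p(m) = 7 + 1360*(m + m) = 7 + 1360*(2*m) = 7 + 2720*m)
E(D, o) = √(1091 + 143*o + 293*D) (E(D, o) = √(1091 + (143*o + 293*D)) = √(1091 + 143*o + 293*D))
K = 388037882429/100324 (K = (7 + 2720*1422) + 1/100324 = (7 + 3867840) + 1/100324 = 3867847 + 1/100324 = 388037882429/100324 ≈ 3.8678e+6)
K + E(40, 874) = 388037882429/100324 + √(1091 + 143*874 + 293*40) = 388037882429/100324 + √(1091 + 124982 + 11720) = 388037882429/100324 + √137793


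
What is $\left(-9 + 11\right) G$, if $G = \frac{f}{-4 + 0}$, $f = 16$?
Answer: $-8$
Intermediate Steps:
$G = -4$ ($G = \frac{16}{-4 + 0} = \frac{16}{-4} = 16 \left(- \frac{1}{4}\right) = -4$)
$\left(-9 + 11\right) G = \left(-9 + 11\right) \left(-4\right) = 2 \left(-4\right) = -8$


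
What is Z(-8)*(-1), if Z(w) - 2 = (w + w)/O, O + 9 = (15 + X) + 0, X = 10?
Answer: -1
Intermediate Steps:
O = 16 (O = -9 + ((15 + 10) + 0) = -9 + (25 + 0) = -9 + 25 = 16)
Z(w) = 2 + w/8 (Z(w) = 2 + (w + w)/16 = 2 + (2*w)*(1/16) = 2 + w/8)
Z(-8)*(-1) = (2 + (⅛)*(-8))*(-1) = (2 - 1)*(-1) = 1*(-1) = -1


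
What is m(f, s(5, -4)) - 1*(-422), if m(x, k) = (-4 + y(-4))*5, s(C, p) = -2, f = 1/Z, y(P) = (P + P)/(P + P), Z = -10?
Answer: 407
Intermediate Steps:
y(P) = 1 (y(P) = (2*P)/((2*P)) = (2*P)*(1/(2*P)) = 1)
f = -⅒ (f = 1/(-10) = -⅒ ≈ -0.10000)
m(x, k) = -15 (m(x, k) = (-4 + 1)*5 = -3*5 = -15)
m(f, s(5, -4)) - 1*(-422) = -15 - 1*(-422) = -15 + 422 = 407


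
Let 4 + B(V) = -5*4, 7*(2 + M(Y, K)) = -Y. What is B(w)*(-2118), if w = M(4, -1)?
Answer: 50832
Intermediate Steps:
M(Y, K) = -2 - Y/7 (M(Y, K) = -2 + (-Y)/7 = -2 - Y/7)
w = -18/7 (w = -2 - ⅐*4 = -2 - 4/7 = -18/7 ≈ -2.5714)
B(V) = -24 (B(V) = -4 - 5*4 = -4 - 20 = -24)
B(w)*(-2118) = -24*(-2118) = 50832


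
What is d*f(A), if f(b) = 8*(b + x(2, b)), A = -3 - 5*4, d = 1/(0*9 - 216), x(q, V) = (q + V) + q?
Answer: 14/9 ≈ 1.5556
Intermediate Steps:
x(q, V) = V + 2*q (x(q, V) = (V + q) + q = V + 2*q)
d = -1/216 (d = 1/(0 - 216) = 1/(-216) = -1/216 ≈ -0.0046296)
A = -23 (A = -3 - 20 = -23)
f(b) = 32 + 16*b (f(b) = 8*(b + (b + 2*2)) = 8*(b + (b + 4)) = 8*(b + (4 + b)) = 8*(4 + 2*b) = 32 + 16*b)
d*f(A) = -(32 + 16*(-23))/216 = -(32 - 368)/216 = -1/216*(-336) = 14/9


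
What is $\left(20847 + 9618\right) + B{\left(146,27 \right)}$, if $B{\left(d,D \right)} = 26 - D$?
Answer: $30464$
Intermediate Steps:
$\left(20847 + 9618\right) + B{\left(146,27 \right)} = \left(20847 + 9618\right) + \left(26 - 27\right) = 30465 + \left(26 - 27\right) = 30465 - 1 = 30464$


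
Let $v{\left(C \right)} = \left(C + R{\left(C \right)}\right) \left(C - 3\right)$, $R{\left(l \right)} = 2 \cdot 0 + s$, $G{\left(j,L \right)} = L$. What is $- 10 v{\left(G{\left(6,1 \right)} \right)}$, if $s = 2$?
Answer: $60$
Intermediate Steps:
$R{\left(l \right)} = 2$ ($R{\left(l \right)} = 2 \cdot 0 + 2 = 0 + 2 = 2$)
$v{\left(C \right)} = \left(-3 + C\right) \left(2 + C\right)$ ($v{\left(C \right)} = \left(C + 2\right) \left(C - 3\right) = \left(2 + C\right) \left(-3 + C\right) = \left(-3 + C\right) \left(2 + C\right)$)
$- 10 v{\left(G{\left(6,1 \right)} \right)} = - 10 \left(-6 + 1^{2} - 1\right) = - 10 \left(-6 + 1 - 1\right) = \left(-10\right) \left(-6\right) = 60$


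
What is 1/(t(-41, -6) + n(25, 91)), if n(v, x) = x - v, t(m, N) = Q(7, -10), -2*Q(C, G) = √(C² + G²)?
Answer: 264/17275 + 2*√149/17275 ≈ 0.016695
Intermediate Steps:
Q(C, G) = -√(C² + G²)/2
t(m, N) = -√149/2 (t(m, N) = -√(7² + (-10)²)/2 = -√(49 + 100)/2 = -√149/2)
1/(t(-41, -6) + n(25, 91)) = 1/(-√149/2 + (91 - 1*25)) = 1/(-√149/2 + (91 - 25)) = 1/(-√149/2 + 66) = 1/(66 - √149/2)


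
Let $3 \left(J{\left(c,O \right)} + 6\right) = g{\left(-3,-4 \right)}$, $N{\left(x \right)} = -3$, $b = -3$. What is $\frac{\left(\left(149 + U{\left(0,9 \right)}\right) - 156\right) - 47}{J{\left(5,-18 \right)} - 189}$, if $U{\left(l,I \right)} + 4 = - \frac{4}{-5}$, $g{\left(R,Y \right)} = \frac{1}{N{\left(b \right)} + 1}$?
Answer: $\frac{1716}{5855} \approx 0.29308$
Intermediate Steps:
$g{\left(R,Y \right)} = - \frac{1}{2}$ ($g{\left(R,Y \right)} = \frac{1}{-3 + 1} = \frac{1}{-2} = - \frac{1}{2}$)
$J{\left(c,O \right)} = - \frac{37}{6}$ ($J{\left(c,O \right)} = -6 + \frac{1}{3} \left(- \frac{1}{2}\right) = -6 - \frac{1}{6} = - \frac{37}{6}$)
$U{\left(l,I \right)} = - \frac{16}{5}$ ($U{\left(l,I \right)} = -4 - \frac{4}{-5} = -4 - - \frac{4}{5} = -4 + \frac{4}{5} = - \frac{16}{5}$)
$\frac{\left(\left(149 + U{\left(0,9 \right)}\right) - 156\right) - 47}{J{\left(5,-18 \right)} - 189} = \frac{\left(\left(149 - \frac{16}{5}\right) - 156\right) - 47}{- \frac{37}{6} - 189} = \frac{\left(\frac{729}{5} - 156\right) - 47}{- \frac{1171}{6}} = \left(- \frac{51}{5} - 47\right) \left(- \frac{6}{1171}\right) = \left(- \frac{286}{5}\right) \left(- \frac{6}{1171}\right) = \frac{1716}{5855}$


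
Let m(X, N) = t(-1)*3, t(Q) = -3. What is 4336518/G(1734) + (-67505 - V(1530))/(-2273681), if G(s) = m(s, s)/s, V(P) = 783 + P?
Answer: -1899666086874890/2273681 ≈ -8.3550e+8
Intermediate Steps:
m(X, N) = -9 (m(X, N) = -3*3 = -9)
G(s) = -9/s
4336518/G(1734) + (-67505 - V(1530))/(-2273681) = 4336518/((-9/1734)) + (-67505 - (783 + 1530))/(-2273681) = 4336518/((-9*1/1734)) + (-67505 - 1*2313)*(-1/2273681) = 4336518/(-3/578) + (-67505 - 2313)*(-1/2273681) = 4336518*(-578/3) - 69818*(-1/2273681) = -835502468 + 69818/2273681 = -1899666086874890/2273681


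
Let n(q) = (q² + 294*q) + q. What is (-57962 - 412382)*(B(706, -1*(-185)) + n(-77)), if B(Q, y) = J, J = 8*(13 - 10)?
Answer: 7883906128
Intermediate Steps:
n(q) = q² + 295*q
J = 24 (J = 8*3 = 24)
B(Q, y) = 24
(-57962 - 412382)*(B(706, -1*(-185)) + n(-77)) = (-57962 - 412382)*(24 - 77*(295 - 77)) = -470344*(24 - 77*218) = -470344*(24 - 16786) = -470344*(-16762) = 7883906128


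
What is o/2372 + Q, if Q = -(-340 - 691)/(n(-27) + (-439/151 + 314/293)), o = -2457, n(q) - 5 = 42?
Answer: 25822018805/1184937344 ≈ 21.792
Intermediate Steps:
n(q) = 47 (n(q) = 5 + 42 = 47)
Q = 45614533/1998208 (Q = -(-340 - 691)/(47 + (-439/151 + 314/293)) = -(-1031)/(47 + (-439*1/151 + 314*(1/293))) = -(-1031)/(47 + (-439/151 + 314/293)) = -(-1031)/(47 - 81213/44243) = -(-1031)/1998208/44243 = -(-1031)*44243/1998208 = -1*(-45614533/1998208) = 45614533/1998208 ≈ 22.828)
o/2372 + Q = -2457/2372 + 45614533/1998208 = 25822018805/1184937344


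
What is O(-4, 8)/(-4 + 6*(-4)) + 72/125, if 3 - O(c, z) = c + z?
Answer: 2141/3500 ≈ 0.61171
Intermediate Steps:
O(c, z) = 3 - c - z (O(c, z) = 3 - (c + z) = 3 + (-c - z) = 3 - c - z)
O(-4, 8)/(-4 + 6*(-4)) + 72/125 = (3 - 1*(-4) - 1*8)/(-4 + 6*(-4)) + 72/125 = (3 + 4 - 8)/(-4 - 24) + 72*(1/125) = -1/(-28) + 72/125 = -1*(-1/28) + 72/125 = 1/28 + 72/125 = 2141/3500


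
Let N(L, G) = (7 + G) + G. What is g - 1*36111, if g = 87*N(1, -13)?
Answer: -37764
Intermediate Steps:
N(L, G) = 7 + 2*G
g = -1653 (g = 87*(7 + 2*(-13)) = 87*(7 - 26) = 87*(-19) = -1653)
g - 1*36111 = -1653 - 1*36111 = -1653 - 36111 = -37764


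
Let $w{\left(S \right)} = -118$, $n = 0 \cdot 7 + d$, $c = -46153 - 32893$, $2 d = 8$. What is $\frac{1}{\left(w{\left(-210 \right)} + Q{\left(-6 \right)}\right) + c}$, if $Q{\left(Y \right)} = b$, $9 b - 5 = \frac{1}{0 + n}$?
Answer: $- \frac{12}{949961} \approx -1.2632 \cdot 10^{-5}$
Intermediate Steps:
$d = 4$ ($d = \frac{1}{2} \cdot 8 = 4$)
$c = -79046$
$n = 4$ ($n = 0 \cdot 7 + 4 = 0 + 4 = 4$)
$b = \frac{7}{12}$ ($b = \frac{5}{9} + \frac{1}{9 \left(0 + 4\right)} = \frac{5}{9} + \frac{1}{9 \cdot 4} = \frac{5}{9} + \frac{1}{9} \cdot \frac{1}{4} = \frac{5}{9} + \frac{1}{36} = \frac{7}{12} \approx 0.58333$)
$Q{\left(Y \right)} = \frac{7}{12}$
$\frac{1}{\left(w{\left(-210 \right)} + Q{\left(-6 \right)}\right) + c} = \frac{1}{\left(-118 + \frac{7}{12}\right) - 79046} = \frac{1}{- \frac{1409}{12} - 79046} = \frac{1}{- \frac{949961}{12}} = - \frac{12}{949961}$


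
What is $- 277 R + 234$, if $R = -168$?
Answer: $46770$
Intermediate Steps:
$- 277 R + 234 = \left(-277\right) \left(-168\right) + 234 = 46536 + 234 = 46770$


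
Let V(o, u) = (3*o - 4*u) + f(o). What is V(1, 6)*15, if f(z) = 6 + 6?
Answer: -135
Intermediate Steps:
f(z) = 12
V(o, u) = 12 - 4*u + 3*o (V(o, u) = (3*o - 4*u) + 12 = (-4*u + 3*o) + 12 = 12 - 4*u + 3*o)
V(1, 6)*15 = (12 - 4*6 + 3*1)*15 = (12 - 24 + 3)*15 = -9*15 = -135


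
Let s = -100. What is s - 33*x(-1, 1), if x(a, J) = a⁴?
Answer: -133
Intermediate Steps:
s - 33*x(-1, 1) = -100 - 33*(-1)⁴ = -100 - 33*1 = -100 - 33 = -133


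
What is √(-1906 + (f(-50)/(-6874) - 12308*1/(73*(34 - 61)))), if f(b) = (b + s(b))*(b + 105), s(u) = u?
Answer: 4*I*√605180005897278/2258109 ≈ 43.577*I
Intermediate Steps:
f(b) = 2*b*(105 + b) (f(b) = (b + b)*(b + 105) = (2*b)*(105 + b) = 2*b*(105 + b))
√(-1906 + (f(-50)/(-6874) - 12308*1/(73*(34 - 61)))) = √(-1906 + ((2*(-50)*(105 - 50))/(-6874) - 12308*1/(73*(34 - 61)))) = √(-1906 + ((2*(-50)*55)*(-1/6874) - 12308/(73*(-27)))) = √(-1906 + (-5500*(-1/6874) - 12308/(-1971))) = √(-1906 + (2750/3437 - 12308*(-1/1971))) = √(-1906 + (2750/3437 + 12308/1971)) = √(-1906 + 47722846/6774327) = √(-12864144416/6774327) = 4*I*√605180005897278/2258109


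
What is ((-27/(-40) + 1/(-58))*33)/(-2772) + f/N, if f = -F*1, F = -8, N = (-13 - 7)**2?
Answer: 847/69600 ≈ 0.012170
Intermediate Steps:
N = 400 (N = (-20)**2 = 400)
f = 8 (f = -1*(-8)*1 = 8*1 = 8)
((-27/(-40) + 1/(-58))*33)/(-2772) + f/N = ((-27/(-40) + 1/(-58))*33)/(-2772) + 8/400 = ((-27*(-1/40) + 1*(-1/58))*33)*(-1/2772) + 8*(1/400) = ((27/40 - 1/58)*33)*(-1/2772) + 1/50 = ((763/1160)*33)*(-1/2772) + 1/50 = (25179/1160)*(-1/2772) + 1/50 = -109/13920 + 1/50 = 847/69600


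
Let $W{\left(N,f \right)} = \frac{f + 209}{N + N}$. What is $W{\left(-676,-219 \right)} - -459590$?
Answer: $\frac{310682845}{676} \approx 4.5959 \cdot 10^{5}$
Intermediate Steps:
$W{\left(N,f \right)} = \frac{209 + f}{2 N}$
$W{\left(-676,-219 \right)} - -459590 = \frac{209 - 219}{2 \left(-676\right)} - -459590 = \frac{1}{2} \left(- \frac{1}{676}\right) \left(-10\right) + 459590 = \frac{5}{676} + 459590 = \frac{310682845}{676}$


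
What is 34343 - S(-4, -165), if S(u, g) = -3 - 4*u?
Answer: 34330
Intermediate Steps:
34343 - S(-4, -165) = 34343 - (-3 - 4*(-4)) = 34343 - (-3 + 16) = 34343 - 1*13 = 34343 - 13 = 34330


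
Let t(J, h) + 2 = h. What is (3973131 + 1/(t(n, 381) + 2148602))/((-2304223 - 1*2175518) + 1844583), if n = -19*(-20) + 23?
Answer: -4269091514756/2831452236999 ≈ -1.5077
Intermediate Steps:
n = 403 (n = 380 + 23 = 403)
t(J, h) = -2 + h
(3973131 + 1/(t(n, 381) + 2148602))/((-2304223 - 1*2175518) + 1844583) = (3973131 + 1/((-2 + 381) + 2148602))/((-2304223 - 1*2175518) + 1844583) = (3973131 + 1/(379 + 2148602))/((-2304223 - 2175518) + 1844583) = (3973131 + 1/2148981)/(-4479741 + 1844583) = (3973131 + 1/2148981)/(-2635158) = (8538183029512/2148981)*(-1/2635158) = -4269091514756/2831452236999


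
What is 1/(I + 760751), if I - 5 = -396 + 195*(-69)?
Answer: 1/746905 ≈ 1.3389e-6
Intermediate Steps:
I = -13846 (I = 5 + (-396 + 195*(-69)) = 5 + (-396 - 13455) = 5 - 13851 = -13846)
1/(I + 760751) = 1/(-13846 + 760751) = 1/746905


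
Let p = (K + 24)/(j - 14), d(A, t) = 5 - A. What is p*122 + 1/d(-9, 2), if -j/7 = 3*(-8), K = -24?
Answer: 1/14 ≈ 0.071429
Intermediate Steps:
j = 168 (j = -21*(-8) = -7*(-24) = 168)
p = 0 (p = (-24 + 24)/(168 - 14) = 0/154 = 0*(1/154) = 0)
p*122 + 1/d(-9, 2) = 0*122 + 1/(5 - 1*(-9)) = 0 + 1/(5 + 9) = 0 + 1/14 = 1/14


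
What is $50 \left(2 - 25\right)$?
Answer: $-1150$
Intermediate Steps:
$50 \left(2 - 25\right) = 50 \left(-23\right) = -1150$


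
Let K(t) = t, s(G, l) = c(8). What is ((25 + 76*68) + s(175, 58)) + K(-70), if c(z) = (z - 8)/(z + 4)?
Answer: 5123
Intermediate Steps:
c(z) = (-8 + z)/(4 + z)
s(G, l) = 0 (s(G, l) = (-8 + 8)/(4 + 8) = 0/12 = (1/12)*0 = 0)
((25 + 76*68) + s(175, 58)) + K(-70) = ((25 + 76*68) + 0) - 70 = ((25 + 5168) + 0) - 70 = (5193 + 0) - 70 = 5193 - 70 = 5123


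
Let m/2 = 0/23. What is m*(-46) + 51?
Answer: 51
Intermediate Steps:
m = 0 (m = 2*(0/23) = 2*(0*(1/23)) = 2*0 = 0)
m*(-46) + 51 = 0*(-46) + 51 = 0 + 51 = 51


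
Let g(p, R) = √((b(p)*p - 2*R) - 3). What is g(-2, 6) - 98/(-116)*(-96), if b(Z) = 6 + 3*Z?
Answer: -2352/29 + I*√15 ≈ -81.103 + 3.873*I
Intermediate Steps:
g(p, R) = √(-3 - 2*R + p*(6 + 3*p)) (g(p, R) = √(((6 + 3*p)*p - 2*R) - 3) = √((p*(6 + 3*p) - 2*R) - 3) = √((-2*R + p*(6 + 3*p)) - 3) = √(-3 - 2*R + p*(6 + 3*p)))
g(-2, 6) - 98/(-116)*(-96) = √(-3 - 2*6 + 3*(-2)*(2 - 2)) - 98/(-116)*(-96) = √(-3 - 12 + 3*(-2)*0) - 98*(-1/116)*(-96) = √(-3 - 12 + 0) + (49/58)*(-96) = √(-15) - 2352/29 = I*√15 - 2352/29 = -2352/29 + I*√15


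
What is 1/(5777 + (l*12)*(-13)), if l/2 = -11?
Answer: 1/9209 ≈ 0.00010859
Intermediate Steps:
l = -22 (l = 2*(-11) = -22)
1/(5777 + (l*12)*(-13)) = 1/(5777 - 22*12*(-13)) = 1/(5777 - 264*(-13)) = 1/(5777 + 3432) = 1/9209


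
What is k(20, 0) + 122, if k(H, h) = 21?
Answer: 143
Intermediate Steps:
k(20, 0) + 122 = 21 + 122 = 143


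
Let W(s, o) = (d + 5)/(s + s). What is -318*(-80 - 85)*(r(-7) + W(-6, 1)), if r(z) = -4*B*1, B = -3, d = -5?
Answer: 629640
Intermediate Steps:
W(s, o) = 0 (W(s, o) = (-5 + 5)/(s + s) = 0/((2*s)) = 0*(1/(2*s)) = 0)
r(z) = 12 (r(z) = -4*(-3)*1 = 12*1 = 12)
-318*(-80 - 85)*(r(-7) + W(-6, 1)) = -318*(-80 - 85)*(12 + 0) = -(-52470)*12 = -318*(-1980) = 629640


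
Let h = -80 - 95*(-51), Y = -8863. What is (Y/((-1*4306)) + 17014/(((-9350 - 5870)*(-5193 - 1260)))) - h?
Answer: -251788335425692/52864040745 ≈ -4762.9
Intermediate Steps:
h = 4765 (h = -80 + 4845 = 4765)
(Y/((-1*4306)) + 17014/(((-9350 - 5870)*(-5193 - 1260)))) - h = (-8863/((-1*4306)) + 17014/(((-9350 - 5870)*(-5193 - 1260)))) - 1*4765 = (-8863/(-4306) + 17014/((-15220*(-6453)))) - 4765 = (-8863*(-1/4306) + 17014/98214660) - 4765 = (8863/4306 + 17014*(1/98214660)) - 4765 = (8863/4306 + 8507/49107330) - 4765 = 108818724233/52864040745 - 4765 = -251788335425692/52864040745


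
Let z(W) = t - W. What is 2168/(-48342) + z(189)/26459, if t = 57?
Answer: -31872128/639540489 ≈ -0.049836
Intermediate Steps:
z(W) = 57 - W
2168/(-48342) + z(189)/26459 = 2168/(-48342) + (57 - 1*189)/26459 = 2168*(-1/48342) + (57 - 189)*(1/26459) = -1084/24171 - 132*1/26459 = -1084/24171 - 132/26459 = -31872128/639540489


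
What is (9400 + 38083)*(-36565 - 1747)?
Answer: -1819168696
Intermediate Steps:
(9400 + 38083)*(-36565 - 1747) = 47483*(-38312) = -1819168696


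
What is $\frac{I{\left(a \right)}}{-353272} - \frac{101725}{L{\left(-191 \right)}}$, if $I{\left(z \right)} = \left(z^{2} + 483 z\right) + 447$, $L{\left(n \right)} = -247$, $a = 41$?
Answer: $\frac{2763936711}{6712168} \approx 411.78$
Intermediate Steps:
$I{\left(z \right)} = 447 + z^{2} + 483 z$
$\frac{I{\left(a \right)}}{-353272} - \frac{101725}{L{\left(-191 \right)}} = \frac{447 + 41^{2} + 483 \cdot 41}{-353272} - \frac{101725}{-247} = \left(447 + 1681 + 19803\right) \left(- \frac{1}{353272}\right) - - \frac{7825}{19} = 21931 \left(- \frac{1}{353272}\right) + \frac{7825}{19} = - \frac{21931}{353272} + \frac{7825}{19} = \frac{2763936711}{6712168}$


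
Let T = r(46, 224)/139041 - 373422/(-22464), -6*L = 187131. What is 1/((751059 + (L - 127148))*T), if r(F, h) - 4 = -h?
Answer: 115682112/1139696179717385 ≈ 1.0150e-7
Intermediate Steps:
r(F, h) = 4 - h
L = -62377/2 (L = -⅙*187131 = -62377/2 ≈ -31189.)
T = 961407893/57841056 (T = (4 - 1*224)/139041 - 373422/(-22464) = (4 - 224)*(1/139041) - 373422*(-1/22464) = -220*1/139041 + 62237/3744 = -220/139041 + 62237/3744 = 961407893/57841056 ≈ 16.622)
1/((751059 + (L - 127148))*T) = 1/((751059 + (-62377/2 - 127148))*(961407893/57841056)) = (57841056/961407893)/(751059 - 316673/2) = (57841056/961407893)/(1185445/2) = (2/1185445)*(57841056/961407893) = 115682112/1139696179717385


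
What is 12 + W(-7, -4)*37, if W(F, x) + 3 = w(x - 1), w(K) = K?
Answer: -284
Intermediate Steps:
W(F, x) = -4 + x (W(F, x) = -3 + (x - 1) = -3 + (-1 + x) = -4 + x)
12 + W(-7, -4)*37 = 12 + (-4 - 4)*37 = 12 - 8*37 = 12 - 296 = -284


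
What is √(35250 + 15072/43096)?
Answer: √1022957006358/5387 ≈ 187.75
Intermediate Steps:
√(35250 + 15072/43096) = √(35250 + 15072*(1/43096)) = √(35250 + 1884/5387) = √(189893634/5387) = √1022957006358/5387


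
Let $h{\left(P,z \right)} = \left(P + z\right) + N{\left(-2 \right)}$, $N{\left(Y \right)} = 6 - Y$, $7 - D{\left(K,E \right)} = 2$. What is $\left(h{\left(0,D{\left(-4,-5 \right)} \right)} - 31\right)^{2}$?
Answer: $324$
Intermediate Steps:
$D{\left(K,E \right)} = 5$ ($D{\left(K,E \right)} = 7 - 2 = 5$)
$h{\left(P,z \right)} = 8 + P + z$ ($h{\left(P,z \right)} = \left(P + z\right) + \left(6 - -2\right) = \left(P + z\right) + \left(6 + 2\right) = \left(P + z\right) + 8 = 8 + P + z$)
$\left(h{\left(0,D{\left(-4,-5 \right)} \right)} - 31\right)^{2} = \left(\left(8 + 0 + 5\right) - 31\right)^{2} = \left(13 - 31\right)^{2} = \left(-18\right)^{2} = 324$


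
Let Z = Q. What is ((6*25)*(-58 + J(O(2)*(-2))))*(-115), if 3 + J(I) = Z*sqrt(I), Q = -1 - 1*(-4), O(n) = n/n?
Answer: 1052250 - 51750*I*sqrt(2) ≈ 1.0523e+6 - 73186.0*I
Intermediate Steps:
O(n) = 1
Q = 3 (Q = -1 + 4 = 3)
Z = 3
J(I) = -3 + 3*sqrt(I)
((6*25)*(-58 + J(O(2)*(-2))))*(-115) = ((6*25)*(-58 + (-3 + 3*sqrt(1*(-2)))))*(-115) = (150*(-58 + (-3 + 3*sqrt(-2))))*(-115) = (150*(-58 + (-3 + 3*(I*sqrt(2)))))*(-115) = (150*(-58 + (-3 + 3*I*sqrt(2))))*(-115) = (150*(-61 + 3*I*sqrt(2)))*(-115) = (-9150 + 450*I*sqrt(2))*(-115) = 1052250 - 51750*I*sqrt(2)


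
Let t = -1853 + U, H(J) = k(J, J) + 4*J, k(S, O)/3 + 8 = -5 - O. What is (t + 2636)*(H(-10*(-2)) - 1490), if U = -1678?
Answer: 1350555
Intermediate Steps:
k(S, O) = -39 - 3*O (k(S, O) = -24 + 3*(-5 - O) = -24 + (-15 - 3*O) = -39 - 3*O)
H(J) = -39 + J (H(J) = (-39 - 3*J) + 4*J = -39 + J)
t = -3531 (t = -1853 - 1678 = -3531)
(t + 2636)*(H(-10*(-2)) - 1490) = (-3531 + 2636)*((-39 - 10*(-2)) - 1490) = -895*((-39 + 20) - 1490) = -895*(-19 - 1490) = -895*(-1509) = 1350555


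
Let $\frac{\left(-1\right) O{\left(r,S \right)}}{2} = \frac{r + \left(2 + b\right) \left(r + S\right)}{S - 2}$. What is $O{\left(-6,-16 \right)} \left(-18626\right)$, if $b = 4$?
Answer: $\frac{856796}{3} \approx 2.856 \cdot 10^{5}$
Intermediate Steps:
$O{\left(r,S \right)} = - \frac{2 \left(6 S + 7 r\right)}{-2 + S}$ ($O{\left(r,S \right)} = - 2 \frac{r + \left(2 + 4\right) \left(r + S\right)}{S - 2} = - 2 \frac{r + 6 \left(S + r\right)}{-2 + S} = - 2 \frac{r + \left(6 S + 6 r\right)}{-2 + S} = - 2 \frac{6 S + 7 r}{-2 + S} = - \frac{2 \left(6 S + 7 r\right)}{-2 + S}$)
$O{\left(-6,-16 \right)} \left(-18626\right) = \frac{2 \left(\left(-7\right) \left(-6\right) - -96\right)}{-2 - 16} \left(-18626\right) = \frac{2 \left(42 + 96\right)}{-18} \left(-18626\right) = 2 \left(- \frac{1}{18}\right) 138 \left(-18626\right) = \left(- \frac{46}{3}\right) \left(-18626\right) = \frac{856796}{3}$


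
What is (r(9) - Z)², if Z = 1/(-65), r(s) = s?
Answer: 343396/4225 ≈ 81.277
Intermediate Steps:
Z = -1/65 ≈ -0.015385
(r(9) - Z)² = (9 - 1*(-1/65))² = (9 + 1/65)² = (586/65)² = 343396/4225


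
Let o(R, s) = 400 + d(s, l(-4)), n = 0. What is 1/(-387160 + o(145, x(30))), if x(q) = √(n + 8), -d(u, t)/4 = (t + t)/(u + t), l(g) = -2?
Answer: -6043/2337142334 - √2/18697138672 ≈ -2.5857e-6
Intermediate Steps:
d(u, t) = -8*t/(t + u) (d(u, t) = -4*(t + t)/(u + t) = -4*2*t/(t + u) = -8*t/(t + u))
x(q) = 2*√2 (x(q) = √(0 + 8) = √8 = 2*√2)
o(R, s) = 400 + 16/(-2 + s) (o(R, s) = 400 - 8*(-2)/(-2 + s) = 400 + 16/(-2 + s))
1/(-387160 + o(145, x(30))) = 1/(-387160 + 16*(-49 + 25*(2*√2))/(-2 + 2*√2)) = 1/(-387160 + 16*(-49 + 50*√2)/(-2 + 2*√2))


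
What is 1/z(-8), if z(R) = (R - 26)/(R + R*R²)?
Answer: 260/17 ≈ 15.294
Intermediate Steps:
z(R) = (-26 + R)/(R + R³)
1/z(-8) = 1/((-26 - 8)/(-8 + (-8)³)) = 1/(-34/(-8 - 512)) = 1/(-34/(-520)) = 1/(-1/520*(-34)) = 1/(17/260) = 260/17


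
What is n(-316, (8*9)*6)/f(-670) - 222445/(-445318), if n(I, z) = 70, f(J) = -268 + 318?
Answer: 4229451/2226590 ≈ 1.8995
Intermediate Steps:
f(J) = 50
n(-316, (8*9)*6)/f(-670) - 222445/(-445318) = 70/50 - 222445/(-445318) = 70*(1/50) - 222445*(-1/445318) = 7/5 + 222445/445318 = 4229451/2226590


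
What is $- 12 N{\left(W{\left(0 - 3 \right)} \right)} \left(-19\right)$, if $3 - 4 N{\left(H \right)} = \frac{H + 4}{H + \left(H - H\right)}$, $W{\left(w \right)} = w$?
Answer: $190$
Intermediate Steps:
$N{\left(H \right)} = \frac{3}{4} - \frac{4 + H}{4 H}$ ($N{\left(H \right)} = \frac{3}{4} - \frac{\left(H + 4\right) \frac{1}{H + \left(H - H\right)}}{4} = \frac{3}{4} - \frac{\left(4 + H\right) \frac{1}{H + 0}}{4} = \frac{3}{4} - \frac{\left(4 + H\right) \frac{1}{H}}{4} = \frac{3}{4} - \frac{\frac{1}{H} \left(4 + H\right)}{4} = \frac{3}{4} - \frac{4 + H}{4 H}$)
$- 12 N{\left(W{\left(0 - 3 \right)} \right)} \left(-19\right) = - 12 \frac{-2 + \left(0 - 3\right)}{2 \left(0 - 3\right)} \left(-19\right) = - 12 \frac{-2 - 3}{2 \left(-3\right)} \left(-19\right) = - 12 \cdot \frac{1}{2} \left(- \frac{1}{3}\right) \left(-5\right) \left(-19\right) = \left(-12\right) \frac{5}{6} \left(-19\right) = \left(-10\right) \left(-19\right) = 190$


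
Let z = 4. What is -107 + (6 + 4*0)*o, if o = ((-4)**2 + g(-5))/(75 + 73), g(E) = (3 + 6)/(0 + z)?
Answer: -31453/296 ≈ -106.26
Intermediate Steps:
g(E) = 9/4 (g(E) = (3 + 6)/(0 + 4) = 9/4)
o = 73/592 (o = ((-4)**2 + 9/4)/(75 + 73) = (16 + 9/4)/148 = (73/4)*(1/148) = 73/592 ≈ 0.12331)
-107 + (6 + 4*0)*o = -107 + (6 + 4*0)*(73/592) = -107 + (6 + 0)*(73/592) = -107 + 6*(73/592) = -107 + 219/296 = -31453/296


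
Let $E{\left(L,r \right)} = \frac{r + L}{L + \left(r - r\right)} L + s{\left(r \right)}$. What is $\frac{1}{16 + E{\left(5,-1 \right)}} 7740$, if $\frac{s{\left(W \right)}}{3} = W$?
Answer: $\frac{7740}{17} \approx 455.29$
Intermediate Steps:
$s{\left(W \right)} = 3 W$
$E{\left(L,r \right)} = L + 4 r$ ($E{\left(L,r \right)} = \frac{r + L}{L + \left(r - r\right)} L + 3 r = \frac{L + r}{L + 0} L + 3 r = \frac{L + r}{L} L + 3 r = \left(L + r\right) + 3 r = L + 4 r$)
$\frac{1}{16 + E{\left(5,-1 \right)}} 7740 = \frac{1}{16 + \left(5 + 4 \left(-1\right)\right)} 7740 = \frac{1}{16 + \left(5 - 4\right)} 7740 = \frac{1}{16 + 1} \cdot 7740 = \frac{1}{17} \cdot 7740 = \frac{7740}{17}$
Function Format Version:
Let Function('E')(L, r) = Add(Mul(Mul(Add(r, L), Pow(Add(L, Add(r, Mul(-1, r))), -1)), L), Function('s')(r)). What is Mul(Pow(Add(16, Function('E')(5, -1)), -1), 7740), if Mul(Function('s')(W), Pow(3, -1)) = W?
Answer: Rational(7740, 17) ≈ 455.29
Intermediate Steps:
Function('s')(W) = Mul(3, W)
Function('E')(L, r) = Add(L, Mul(4, r)) (Function('E')(L, r) = Add(Mul(Mul(Add(r, L), Pow(Add(L, Add(r, Mul(-1, r))), -1)), L), Mul(3, r)) = Add(Mul(Mul(Add(L, r), Pow(Add(L, 0), -1)), L), Mul(3, r)) = Add(Mul(Mul(Add(L, r), Pow(L, -1)), L), Mul(3, r)) = Add(Mul(Mul(Pow(L, -1), Add(L, r)), L), Mul(3, r)) = Add(Add(L, r), Mul(3, r)) = Add(L, Mul(4, r)))
Mul(Pow(Add(16, Function('E')(5, -1)), -1), 7740) = Mul(Pow(Add(16, Add(5, Mul(4, -1))), -1), 7740) = Mul(Pow(Add(16, Add(5, -4)), -1), 7740) = Mul(Pow(Add(16, 1), -1), 7740) = Mul(Pow(17, -1), 7740) = Mul(Rational(1, 17), 7740) = Rational(7740, 17)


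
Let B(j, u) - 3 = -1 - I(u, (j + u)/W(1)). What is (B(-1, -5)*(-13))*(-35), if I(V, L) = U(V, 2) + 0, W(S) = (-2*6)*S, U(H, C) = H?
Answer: 3185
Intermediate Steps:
W(S) = -12*S
I(V, L) = V (I(V, L) = V + 0 = V)
B(j, u) = 2 - u (B(j, u) = 3 + (-1 - u) = 2 - u)
(B(-1, -5)*(-13))*(-35) = ((2 - 1*(-5))*(-13))*(-35) = ((2 + 5)*(-13))*(-35) = (7*(-13))*(-35) = -91*(-35) = 3185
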